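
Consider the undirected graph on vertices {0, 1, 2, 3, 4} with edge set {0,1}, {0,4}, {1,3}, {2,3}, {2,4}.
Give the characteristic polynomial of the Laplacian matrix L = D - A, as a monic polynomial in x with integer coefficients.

x^5 - 10x^4 + 35x^3 - 50x^2 + 25x

Each diagonal entry of L is the vertex degree and each off-diagonal entry is -1 where an edge is present, 0 otherwise; in the order [0, 1, 2, 3, 4] the diagonal is [2, 2, 2, 2, 2]. L has integer entries, so p(x) = det(xI - L) has integer coefficients. Expanding the determinant yields x^5 - 10x^4 + 35x^3 - 50x^2 + 25x. The coefficient of x^4 equals -trace(L) = -10, matching the sum of degrees.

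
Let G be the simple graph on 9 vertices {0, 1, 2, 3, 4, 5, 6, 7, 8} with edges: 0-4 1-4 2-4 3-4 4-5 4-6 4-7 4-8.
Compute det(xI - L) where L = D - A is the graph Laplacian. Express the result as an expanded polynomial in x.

x^9 - 16x^8 + 84x^7 - 224x^6 + 350x^5 - 336x^4 + 196x^3 - 64x^2 + 9x

Reading degrees in the order [0, 1, 2, 3, 4, 5, 6, 7, 8] gives [1, 1, 1, 1, 8, 1, 1, 1, 1]; set D = diag(1, 1, 1, 1, 8, 1, 1, 1, 1) and form L = D - A. L has integer entries, so p(x) = det(xI - L) has integer coefficients. Expanding the determinant yields x^9 - 16x^8 + 84x^7 - 224x^6 + 350x^5 - 336x^4 + 196x^3 - 64x^2 + 9x. The constant term is 0 because L is singular (the all-ones vector lies in its kernel). The eigenvalues sum to 16, which equals trace(L) = 2|E|. There is one zero in the spectrum, matching the 1 component.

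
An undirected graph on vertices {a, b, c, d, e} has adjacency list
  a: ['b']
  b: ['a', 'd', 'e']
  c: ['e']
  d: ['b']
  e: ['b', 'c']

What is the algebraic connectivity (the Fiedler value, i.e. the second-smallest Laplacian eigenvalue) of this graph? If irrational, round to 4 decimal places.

With the vertex order [a, b, c, d, e], the degrees are [1, 3, 1, 1, 2], giving D = diag(1, 3, 1, 1, 2) and L = D - A. Computing the eigenvalues of L and sorting gives [0, 0.5188, 1, 2.3111, 4.1701]. The Fiedler value lambda_2 = 0.5188 is strictly positive, so the graph is connected. The largest eigenvalue, 4.1701, is at most the vertex count 5.

0.5188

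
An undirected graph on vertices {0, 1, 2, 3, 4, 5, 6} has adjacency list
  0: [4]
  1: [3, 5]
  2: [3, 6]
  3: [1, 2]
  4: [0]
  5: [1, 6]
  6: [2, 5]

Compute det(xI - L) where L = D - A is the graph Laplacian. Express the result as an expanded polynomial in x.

x^7 - 12x^6 + 55x^5 - 120x^4 + 125x^3 - 50x^2

Each diagonal entry of L is the vertex degree and each off-diagonal entry is -1 where an edge is present, 0 otherwise; in the order [0, 1, 2, 3, 4, 5, 6] the diagonal is [1, 2, 2, 2, 1, 2, 2]. L has integer entries, so p(x) = det(xI - L) has integer coefficients. Expanding the determinant yields x^7 - 12x^6 + 55x^5 - 120x^4 + 125x^3 - 50x^2. The constant term is 0 because L is singular (the all-ones vector lies in its kernel). The eigenvalues sum to 12, which equals trace(L) = 2|E|.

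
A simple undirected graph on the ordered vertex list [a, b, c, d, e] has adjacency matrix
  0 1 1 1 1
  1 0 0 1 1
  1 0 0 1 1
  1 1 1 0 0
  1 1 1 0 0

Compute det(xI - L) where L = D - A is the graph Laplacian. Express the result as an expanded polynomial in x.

Each diagonal entry of L is the vertex degree and each off-diagonal entry is -1 where an edge is present, 0 otherwise; in the order [a, b, c, d, e] the diagonal is [4, 3, 3, 3, 3]. Computing det(xI - L) by cofactor expansion (or equivalently via sum-over-permutations) gives x^5 - 16x^4 + 94x^3 - 240x^2 + 225x. Since p(0) = det(-L) = 0, x divides p(x). The largest eigenvalue, 5, is at most the vertex count 5. By the matrix-tree theorem the graph has (1/5) * product of the nonzero eigenvalues = 45 spanning trees.

x^5 - 16x^4 + 94x^3 - 240x^2 + 225x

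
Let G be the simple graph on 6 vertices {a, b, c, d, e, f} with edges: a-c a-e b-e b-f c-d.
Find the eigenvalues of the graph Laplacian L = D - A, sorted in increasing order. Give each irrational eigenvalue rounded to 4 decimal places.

With the vertex order [a, b, c, d, e, f], the degrees are [2, 2, 2, 1, 2, 1], giving D = diag(2, 2, 2, 1, 2, 1) and L = D - A. The multiplicity of 0 as a Laplacian eigenvalue equals the number of connected components. The single zero eigenvalue shows the graph is connected. The largest eigenvalue, 3.7321, is at most the vertex count 6.

[0, 0.2679, 1, 2, 3, 3.7321]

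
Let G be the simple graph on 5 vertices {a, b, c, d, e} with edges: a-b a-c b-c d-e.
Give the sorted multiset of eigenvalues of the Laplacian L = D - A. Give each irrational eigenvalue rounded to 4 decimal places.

With the vertex order [a, b, c, d, e], the degrees are [2, 2, 2, 1, 1], giving D = diag(2, 2, 2, 1, 1) and L = D - A. Since every row of L sums to 0, the all-ones vector is in the kernel and 0 is an eigenvalue. The 2 zero eigenvalues correspond to the 2 connected components. There are 2 zeros in the spectrum, matching the 2 components.

[0, 0, 2, 3, 3]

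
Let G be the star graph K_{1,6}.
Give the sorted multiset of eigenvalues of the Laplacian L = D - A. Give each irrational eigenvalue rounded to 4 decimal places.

[0, 1, 1, 1, 1, 1, 7]

The graph has 7 vertices and degree multiset [6, 1, 1, 1, 1, 1, 1]; D is the diagonal matrix of degrees and L = D - A. Diagonalising L (or applying a numerical eigensolver to the 7x7 matrix) gives the spectrum above. The single zero eigenvalue shows the graph is connected. There is one zero in the spectrum, matching the 1 component.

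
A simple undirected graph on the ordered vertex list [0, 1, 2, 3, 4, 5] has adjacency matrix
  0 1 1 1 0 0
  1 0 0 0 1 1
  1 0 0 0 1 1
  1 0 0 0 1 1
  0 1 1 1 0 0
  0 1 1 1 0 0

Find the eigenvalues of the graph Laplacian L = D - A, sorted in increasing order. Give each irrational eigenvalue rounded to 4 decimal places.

With the vertex order [0, 1, 2, 3, 4, 5], the degrees are [3, 3, 3, 3, 3, 3], giving D = diag(3, 3, 3, 3, 3, 3) and L = D - A. Since every row of L sums to 0, the all-ones vector is in the kernel and 0 is an eigenvalue. The single zero eigenvalue shows the graph is connected. The largest eigenvalue, 6, is at most the vertex count 6. By the matrix-tree theorem the graph has (1/6) * product of the nonzero eigenvalues = 81 spanning trees.

[0, 3, 3, 3, 3, 6]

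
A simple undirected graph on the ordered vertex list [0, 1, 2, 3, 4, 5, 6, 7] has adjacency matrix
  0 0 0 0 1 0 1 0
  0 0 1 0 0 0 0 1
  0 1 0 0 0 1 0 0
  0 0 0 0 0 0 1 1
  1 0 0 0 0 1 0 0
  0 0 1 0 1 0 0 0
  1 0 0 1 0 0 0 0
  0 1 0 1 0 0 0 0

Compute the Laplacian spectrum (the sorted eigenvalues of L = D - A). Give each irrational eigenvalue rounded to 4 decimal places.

[0, 0.5858, 0.5858, 2, 2, 3.4142, 3.4142, 4]

With the vertex order [0, 1, 2, 3, 4, 5, 6, 7], the degrees are [2, 2, 2, 2, 2, 2, 2, 2], giving D = diag(2, 2, 2, 2, 2, 2, 2, 2) and L = D - A. The multiplicity of 0 as a Laplacian eigenvalue equals the number of connected components. The single zero eigenvalue shows the graph is connected. By the matrix-tree theorem the graph has (1/8) * product of the nonzero eigenvalues = 8 spanning trees.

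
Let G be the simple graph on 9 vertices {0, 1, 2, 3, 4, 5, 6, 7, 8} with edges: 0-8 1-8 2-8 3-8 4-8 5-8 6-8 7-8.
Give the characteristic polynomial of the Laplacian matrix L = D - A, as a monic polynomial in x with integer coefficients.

x^9 - 16x^8 + 84x^7 - 224x^6 + 350x^5 - 336x^4 + 196x^3 - 64x^2 + 9x

With the vertex order [0, 1, 2, 3, 4, 5, 6, 7, 8], the degrees are [1, 1, 1, 1, 1, 1, 1, 1, 8], giving D = diag(1, 1, 1, 1, 1, 1, 1, 1, 8) and L = D - A. Computing det(xI - L) by cofactor expansion (or equivalently via sum-over-permutations) gives x^9 - 16x^8 + 84x^7 - 224x^6 + 350x^5 - 336x^4 + 196x^3 - 64x^2 + 9x. Since p(0) = det(-L) = 0, x divides p(x). There is one zero in the spectrum, matching the 1 component. The eigenvalues sum to 16, which equals trace(L) = 2|E|.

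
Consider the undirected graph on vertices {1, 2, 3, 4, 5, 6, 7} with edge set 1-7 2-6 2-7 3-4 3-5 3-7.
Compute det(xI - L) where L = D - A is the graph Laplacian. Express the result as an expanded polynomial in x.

x^7 - 12x^6 + 53x^5 - 108x^4 + 105x^3 - 46x^2 + 7x

Each diagonal entry of L is the vertex degree and each off-diagonal entry is -1 where an edge is present, 0 otherwise; in the order [1, 2, 3, 4, 5, 6, 7] the diagonal is [1, 2, 3, 1, 1, 1, 3]. L has integer entries, so p(x) = det(xI - L) has integer coefficients. Expanding the determinant yields x^7 - 12x^6 + 53x^5 - 108x^4 + 105x^3 - 46x^2 + 7x. The coefficient of x^6 equals -trace(L) = -12, matching the sum of degrees. By the matrix-tree theorem the graph has (1/7) * product of the nonzero eigenvalues = 1 spanning tree. The largest eigenvalue, 4.6287, is at most the vertex count 7.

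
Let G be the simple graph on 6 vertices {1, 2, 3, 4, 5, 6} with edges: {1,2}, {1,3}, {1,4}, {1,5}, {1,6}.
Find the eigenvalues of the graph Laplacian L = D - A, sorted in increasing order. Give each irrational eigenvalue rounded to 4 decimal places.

[0, 1, 1, 1, 1, 6]

With the vertex order [1, 2, 3, 4, 5, 6], the degrees are [5, 1, 1, 1, 1, 1], giving D = diag(5, 1, 1, 1, 1, 1) and L = D - A. L is symmetric positive semidefinite, so every eigenvalue is real and nonnegative.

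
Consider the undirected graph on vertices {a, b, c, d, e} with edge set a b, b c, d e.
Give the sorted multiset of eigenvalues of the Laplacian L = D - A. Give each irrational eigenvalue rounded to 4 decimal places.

[0, 0, 1, 2, 3]

With the vertex order [a, b, c, d, e], the degrees are [1, 2, 1, 1, 1], giving D = diag(1, 2, 1, 1, 1) and L = D - A. Since every row of L sums to 0, the all-ones vector is in the kernel and 0 is an eigenvalue. The 2 zero eigenvalues correspond to the 2 connected components.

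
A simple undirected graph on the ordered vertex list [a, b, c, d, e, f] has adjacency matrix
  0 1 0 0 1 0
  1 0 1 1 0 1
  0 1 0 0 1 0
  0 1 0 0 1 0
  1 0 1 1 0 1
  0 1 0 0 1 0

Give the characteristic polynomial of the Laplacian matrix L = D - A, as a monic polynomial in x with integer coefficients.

x^6 - 16x^5 + 96x^4 - 272x^3 + 368x^2 - 192x

Each diagonal entry of L is the vertex degree and each off-diagonal entry is -1 where an edge is present, 0 otherwise; in the order [a, b, c, d, e, f] the diagonal is [2, 4, 2, 2, 4, 2]. Computing det(xI - L) by cofactor expansion (or equivalently via sum-over-permutations) gives x^6 - 16x^5 + 96x^4 - 272x^3 + 368x^2 - 192x. The constant term is 0 because L is singular (the all-ones vector lies in its kernel). By the matrix-tree theorem the graph has (1/6) * product of the nonzero eigenvalues = 32 spanning trees. There is one zero in the spectrum, matching the 1 component.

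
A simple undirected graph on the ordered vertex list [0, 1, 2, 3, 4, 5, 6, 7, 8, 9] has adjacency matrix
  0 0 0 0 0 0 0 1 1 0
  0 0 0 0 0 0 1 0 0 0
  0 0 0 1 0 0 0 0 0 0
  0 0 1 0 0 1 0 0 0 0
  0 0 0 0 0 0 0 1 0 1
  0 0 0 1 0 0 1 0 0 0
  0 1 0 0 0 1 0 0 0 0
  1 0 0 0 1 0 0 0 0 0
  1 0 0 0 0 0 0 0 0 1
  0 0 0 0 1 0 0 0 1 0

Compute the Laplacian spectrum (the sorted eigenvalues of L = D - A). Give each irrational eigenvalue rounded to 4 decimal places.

[0, 0, 0.3820, 1.3820, 1.3820, 1.3820, 2.6180, 3.6180, 3.6180, 3.6180]

Reading degrees in the order [0, 1, 2, 3, 4, 5, 6, 7, 8, 9] gives [2, 1, 1, 2, 2, 2, 2, 2, 2, 2]; set D = diag(2, 1, 1, 2, 2, 2, 2, 2, 2, 2) and form L = D - A. L is symmetric positive semidefinite, so every eigenvalue is real and nonnegative. The 2 zero eigenvalues correspond to the 2 connected components. The eigenvalues sum to 18, which equals trace(L) = 2|E|.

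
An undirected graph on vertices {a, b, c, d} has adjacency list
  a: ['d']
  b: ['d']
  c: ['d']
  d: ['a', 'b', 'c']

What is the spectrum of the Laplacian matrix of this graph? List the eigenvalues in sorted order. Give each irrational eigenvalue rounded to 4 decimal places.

Each diagonal entry of L is the vertex degree and each off-diagonal entry is -1 where an edge is present, 0 otherwise; in the order [a, b, c, d] the diagonal is [1, 1, 1, 3]. Diagonalising L (or applying a numerical eigensolver to the 4x4 matrix) gives the spectrum above.

[0, 1, 1, 4]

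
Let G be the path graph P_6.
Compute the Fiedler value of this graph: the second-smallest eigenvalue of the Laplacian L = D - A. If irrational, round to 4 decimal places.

The graph has 6 vertices and degree multiset [2, 2, 2, 2, 1, 1]; D is the diagonal matrix of degrees and L = D - A. The smallest Laplacian eigenvalue is always 0. The next one, lambda_2 = 0.2679, measures how hard the graph is to disconnect: larger values mean better connectivity. By the matrix-tree theorem the graph has (1/6) * product of the nonzero eigenvalues = 1 spanning tree.

0.2679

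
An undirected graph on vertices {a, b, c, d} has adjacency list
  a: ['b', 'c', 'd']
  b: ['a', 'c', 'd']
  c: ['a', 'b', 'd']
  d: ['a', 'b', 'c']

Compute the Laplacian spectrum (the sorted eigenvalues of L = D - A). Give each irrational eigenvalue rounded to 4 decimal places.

With the vertex order [a, b, c, d], the degrees are [3, 3, 3, 3], giving D = diag(3, 3, 3, 3) and L = D - A. The multiplicity of 0 as a Laplacian eigenvalue equals the number of connected components. The single zero eigenvalue shows the graph is connected. There is one zero in the spectrum, matching the 1 component. The largest eigenvalue, 4, is at most the vertex count 4.

[0, 4, 4, 4]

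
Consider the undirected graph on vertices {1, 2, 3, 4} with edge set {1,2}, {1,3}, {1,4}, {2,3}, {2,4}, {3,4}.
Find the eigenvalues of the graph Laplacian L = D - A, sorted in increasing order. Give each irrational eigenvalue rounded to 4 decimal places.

With the vertex order [1, 2, 3, 4], the degrees are [3, 3, 3, 3], giving D = diag(3, 3, 3, 3) and L = D - A. Diagonalising L (or applying a numerical eigensolver to the 4x4 matrix) gives the spectrum above. The single zero eigenvalue shows the graph is connected.

[0, 4, 4, 4]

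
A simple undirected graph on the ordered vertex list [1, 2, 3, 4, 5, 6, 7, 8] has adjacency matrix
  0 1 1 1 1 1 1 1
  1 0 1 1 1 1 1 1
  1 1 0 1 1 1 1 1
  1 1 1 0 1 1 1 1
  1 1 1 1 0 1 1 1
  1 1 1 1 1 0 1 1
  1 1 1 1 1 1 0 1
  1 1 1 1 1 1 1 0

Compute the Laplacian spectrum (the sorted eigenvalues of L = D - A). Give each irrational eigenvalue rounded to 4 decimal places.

[0, 8, 8, 8, 8, 8, 8, 8]

Each diagonal entry of L is the vertex degree and each off-diagonal entry is -1 where an edge is present, 0 otherwise; in the order [1, 2, 3, 4, 5, 6, 7, 8] the diagonal is [7, 7, 7, 7, 7, 7, 7, 7]. Since every row of L sums to 0, the all-ones vector is in the kernel and 0 is an eigenvalue. By the matrix-tree theorem the graph has (1/8) * product of the nonzero eigenvalues = 262144 spanning trees. There is one zero in the spectrum, matching the 1 component.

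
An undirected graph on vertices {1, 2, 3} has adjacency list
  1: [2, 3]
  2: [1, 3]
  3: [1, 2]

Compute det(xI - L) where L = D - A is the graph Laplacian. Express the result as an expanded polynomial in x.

Reading degrees in the order [1, 2, 3] gives [2, 2, 2]; set D = diag(2, 2, 2) and form L = D - A. The eigenvalues of L are [0, 3, 3]; the characteristic polynomial is the product of (x - lambda_i), which multiplies out to x^3 - 6x^2 + 9x. The constant term is 0 because L is singular (the all-ones vector lies in its kernel). The eigenvalues sum to 6, which equals trace(L) = 2|E|. The largest eigenvalue, 3, is at most the vertex count 3.

x^3 - 6x^2 + 9x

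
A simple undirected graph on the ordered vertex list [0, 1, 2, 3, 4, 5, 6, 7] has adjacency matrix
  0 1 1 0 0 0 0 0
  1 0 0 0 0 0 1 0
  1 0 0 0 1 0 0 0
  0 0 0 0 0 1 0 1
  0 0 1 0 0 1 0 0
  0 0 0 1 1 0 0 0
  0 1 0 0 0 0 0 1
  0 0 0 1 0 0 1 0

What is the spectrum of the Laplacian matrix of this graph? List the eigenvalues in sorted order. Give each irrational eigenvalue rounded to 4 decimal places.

[0, 0.5858, 0.5858, 2, 2, 3.4142, 3.4142, 4]

Reading degrees in the order [0, 1, 2, 3, 4, 5, 6, 7] gives [2, 2, 2, 2, 2, 2, 2, 2]; set D = diag(2, 2, 2, 2, 2, 2, 2, 2) and form L = D - A. Since every row of L sums to 0, the all-ones vector is in the kernel and 0 is an eigenvalue. The single zero eigenvalue shows the graph is connected. There is one zero in the spectrum, matching the 1 component. By the matrix-tree theorem the graph has (1/8) * product of the nonzero eigenvalues = 8 spanning trees.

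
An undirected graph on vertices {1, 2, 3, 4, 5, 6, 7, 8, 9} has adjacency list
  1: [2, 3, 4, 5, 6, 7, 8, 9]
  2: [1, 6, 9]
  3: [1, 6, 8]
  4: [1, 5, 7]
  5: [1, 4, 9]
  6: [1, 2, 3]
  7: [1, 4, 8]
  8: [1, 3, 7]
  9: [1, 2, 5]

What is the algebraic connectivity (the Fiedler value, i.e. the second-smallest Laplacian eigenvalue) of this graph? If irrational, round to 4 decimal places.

Reading degrees in the order [1, 2, 3, 4, 5, 6, 7, 8, 9] gives [8, 3, 3, 3, 3, 3, 3, 3, 3]; set D = diag(8, 3, 3, 3, 3, 3, 3, 3, 3) and form L = D - A. The smallest Laplacian eigenvalue is always 0. The next one, lambda_2 = 1.5858, measures how hard the graph is to disconnect: larger values mean better connectivity. The eigenvalues sum to 32, which equals trace(L) = 2|E|.

1.5858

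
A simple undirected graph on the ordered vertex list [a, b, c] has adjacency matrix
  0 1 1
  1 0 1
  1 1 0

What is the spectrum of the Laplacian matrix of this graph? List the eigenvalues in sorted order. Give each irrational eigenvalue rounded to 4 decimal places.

[0, 3, 3]

Reading degrees in the order [a, b, c] gives [2, 2, 2]; set D = diag(2, 2, 2) and form L = D - A. The multiplicity of 0 as a Laplacian eigenvalue equals the number of connected components. The largest eigenvalue, 3, is at most the vertex count 3. By the matrix-tree theorem the graph has (1/3) * product of the nonzero eigenvalues = 3 spanning trees.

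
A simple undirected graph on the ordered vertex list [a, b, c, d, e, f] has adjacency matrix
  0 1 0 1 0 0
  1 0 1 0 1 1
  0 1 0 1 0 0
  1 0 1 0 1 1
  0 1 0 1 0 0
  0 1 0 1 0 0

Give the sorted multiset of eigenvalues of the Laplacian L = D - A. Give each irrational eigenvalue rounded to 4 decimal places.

[0, 2, 2, 2, 4, 6]

Reading degrees in the order [a, b, c, d, e, f] gives [2, 4, 2, 4, 2, 2]; set D = diag(2, 4, 2, 4, 2, 2) and form L = D - A. Diagonalising L (or applying a numerical eigensolver to the 6x6 matrix) gives the spectrum above. By the matrix-tree theorem the graph has (1/6) * product of the nonzero eigenvalues = 32 spanning trees.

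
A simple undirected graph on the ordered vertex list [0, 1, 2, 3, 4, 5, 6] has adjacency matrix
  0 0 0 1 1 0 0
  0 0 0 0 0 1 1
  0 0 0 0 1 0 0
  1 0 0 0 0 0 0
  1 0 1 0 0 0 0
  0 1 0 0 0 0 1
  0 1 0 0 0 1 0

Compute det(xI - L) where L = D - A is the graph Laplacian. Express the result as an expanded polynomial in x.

Each diagonal entry of L is the vertex degree and each off-diagonal entry is -1 where an edge is present, 0 otherwise; in the order [0, 1, 2, 3, 4, 5, 6] the diagonal is [2, 2, 1, 1, 2, 2, 2]. Computing det(xI - L) by cofactor expansion (or equivalently via sum-over-permutations) gives x^7 - 12x^6 + 55x^5 - 118x^4 + 114x^3 - 36x^2. Since p(0) = det(-L) = 0, x divides p(x). The eigenvalues sum to 12, which equals trace(L) = 2|E|. There are 2 zeros in the spectrum, matching the 2 components.

x^7 - 12x^6 + 55x^5 - 118x^4 + 114x^3 - 36x^2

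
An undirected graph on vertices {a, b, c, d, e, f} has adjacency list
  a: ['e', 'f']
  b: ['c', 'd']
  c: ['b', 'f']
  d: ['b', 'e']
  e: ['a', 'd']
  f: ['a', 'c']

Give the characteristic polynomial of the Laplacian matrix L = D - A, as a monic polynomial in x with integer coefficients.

x^6 - 12x^5 + 54x^4 - 112x^3 + 105x^2 - 36x

Reading degrees in the order [a, b, c, d, e, f] gives [2, 2, 2, 2, 2, 2]; set D = diag(2, 2, 2, 2, 2, 2) and form L = D - A. The eigenvalues of L are [0, 1, 1, 3, 3, 4]; the characteristic polynomial is the product of (x - lambda_i), which multiplies out to x^6 - 12x^5 + 54x^4 - 112x^3 + 105x^2 - 36x. The constant term is 0 because L is singular (the all-ones vector lies in its kernel). There is one zero in the spectrum, matching the 1 component.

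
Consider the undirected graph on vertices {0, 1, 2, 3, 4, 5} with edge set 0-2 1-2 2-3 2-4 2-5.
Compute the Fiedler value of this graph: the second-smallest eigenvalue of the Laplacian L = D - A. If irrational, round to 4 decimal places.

With the vertex order [0, 1, 2, 3, 4, 5], the degrees are [1, 1, 5, 1, 1, 1], giving D = diag(1, 1, 5, 1, 1, 1) and L = D - A. Computing the eigenvalues of L and sorting gives [0, 1, 1, 1, 1, 6]. The Fiedler value lambda_2 = 1 is strictly positive, so the graph is connected. By the matrix-tree theorem the graph has (1/6) * product of the nonzero eigenvalues = 1 spanning tree.

1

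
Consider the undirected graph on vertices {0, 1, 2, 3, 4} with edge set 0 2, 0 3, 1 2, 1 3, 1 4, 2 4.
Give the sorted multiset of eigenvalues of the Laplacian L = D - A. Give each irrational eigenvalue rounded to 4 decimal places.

Each diagonal entry of L is the vertex degree and each off-diagonal entry is -1 where an edge is present, 0 otherwise; in the order [0, 1, 2, 3, 4] the diagonal is [2, 3, 3, 2, 2]. L is symmetric positive semidefinite, so every eigenvalue is real and nonnegative. The single zero eigenvalue shows the graph is connected. There is one zero in the spectrum, matching the 1 component.

[0, 1.3820, 2.3820, 3.6180, 4.6180]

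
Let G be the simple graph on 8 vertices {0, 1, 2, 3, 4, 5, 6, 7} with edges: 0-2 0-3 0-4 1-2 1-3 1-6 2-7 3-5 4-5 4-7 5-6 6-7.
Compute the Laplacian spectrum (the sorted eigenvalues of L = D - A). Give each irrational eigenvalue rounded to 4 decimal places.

Reading degrees in the order [0, 1, 2, 3, 4, 5, 6, 7] gives [3, 3, 3, 3, 3, 3, 3, 3]; set D = diag(3, 3, 3, 3, 3, 3, 3, 3) and form L = D - A. Diagonalising L (or applying a numerical eigensolver to the 8x8 matrix) gives the spectrum above. By the matrix-tree theorem the graph has (1/8) * product of the nonzero eigenvalues = 384 spanning trees.

[0, 2, 2, 2, 4, 4, 4, 6]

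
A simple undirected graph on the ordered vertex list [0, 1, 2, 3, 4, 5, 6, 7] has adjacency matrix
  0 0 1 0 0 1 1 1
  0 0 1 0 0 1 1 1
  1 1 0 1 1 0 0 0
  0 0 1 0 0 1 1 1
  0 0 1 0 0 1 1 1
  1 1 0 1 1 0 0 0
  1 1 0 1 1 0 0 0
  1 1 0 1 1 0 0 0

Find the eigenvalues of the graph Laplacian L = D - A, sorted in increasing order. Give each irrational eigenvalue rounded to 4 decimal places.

[0, 4, 4, 4, 4, 4, 4, 8]

With the vertex order [0, 1, 2, 3, 4, 5, 6, 7], the degrees are [4, 4, 4, 4, 4, 4, 4, 4], giving D = diag(4, 4, 4, 4, 4, 4, 4, 4) and L = D - A. The multiplicity of 0 as a Laplacian eigenvalue equals the number of connected components. There is one zero in the spectrum, matching the 1 component.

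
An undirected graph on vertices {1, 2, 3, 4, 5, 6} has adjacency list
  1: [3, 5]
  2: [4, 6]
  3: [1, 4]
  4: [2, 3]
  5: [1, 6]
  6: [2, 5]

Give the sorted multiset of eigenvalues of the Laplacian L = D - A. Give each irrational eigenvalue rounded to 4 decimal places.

[0, 1, 1, 3, 3, 4]

With the vertex order [1, 2, 3, 4, 5, 6], the degrees are [2, 2, 2, 2, 2, 2], giving D = diag(2, 2, 2, 2, 2, 2) and L = D - A. Since every row of L sums to 0, the all-ones vector is in the kernel and 0 is an eigenvalue. The single zero eigenvalue shows the graph is connected. The largest eigenvalue, 4, is at most the vertex count 6. The eigenvalues sum to 12, which equals trace(L) = 2|E|.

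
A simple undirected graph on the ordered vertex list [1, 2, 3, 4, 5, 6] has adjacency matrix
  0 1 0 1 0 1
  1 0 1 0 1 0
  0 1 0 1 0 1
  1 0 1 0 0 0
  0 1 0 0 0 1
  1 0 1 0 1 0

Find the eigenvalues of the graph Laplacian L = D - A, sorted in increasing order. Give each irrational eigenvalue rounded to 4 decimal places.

[0, 1.4384, 3, 3, 3, 5.5616]

Each diagonal entry of L is the vertex degree and each off-diagonal entry is -1 where an edge is present, 0 otherwise; in the order [1, 2, 3, 4, 5, 6] the diagonal is [3, 3, 3, 2, 2, 3]. L is symmetric positive semidefinite, so every eigenvalue is real and nonnegative. The single zero eigenvalue shows the graph is connected. The eigenvalues sum to 16, which equals trace(L) = 2|E|.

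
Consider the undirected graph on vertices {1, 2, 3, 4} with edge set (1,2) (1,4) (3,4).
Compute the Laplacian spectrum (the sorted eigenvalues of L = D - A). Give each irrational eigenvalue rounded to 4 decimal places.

[0, 0.5858, 2, 3.4142]

With the vertex order [1, 2, 3, 4], the degrees are [2, 1, 1, 2], giving D = diag(2, 1, 1, 2) and L = D - A. The multiplicity of 0 as a Laplacian eigenvalue equals the number of connected components. There is one zero in the spectrum, matching the 1 component. The eigenvalues sum to 6, which equals trace(L) = 2|E|.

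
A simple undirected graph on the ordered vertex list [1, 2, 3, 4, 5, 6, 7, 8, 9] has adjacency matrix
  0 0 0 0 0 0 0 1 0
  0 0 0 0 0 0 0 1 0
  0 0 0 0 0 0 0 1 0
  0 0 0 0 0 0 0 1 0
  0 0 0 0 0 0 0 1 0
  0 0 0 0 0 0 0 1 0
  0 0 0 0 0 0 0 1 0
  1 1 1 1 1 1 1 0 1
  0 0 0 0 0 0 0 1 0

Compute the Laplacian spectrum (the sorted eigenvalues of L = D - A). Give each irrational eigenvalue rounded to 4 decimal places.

With the vertex order [1, 2, 3, 4, 5, 6, 7, 8, 9], the degrees are [1, 1, 1, 1, 1, 1, 1, 8, 1], giving D = diag(1, 1, 1, 1, 1, 1, 1, 8, 1) and L = D - A. The multiplicity of 0 as a Laplacian eigenvalue equals the number of connected components. The single zero eigenvalue shows the graph is connected. By the matrix-tree theorem the graph has (1/9) * product of the nonzero eigenvalues = 1 spanning tree.

[0, 1, 1, 1, 1, 1, 1, 1, 9]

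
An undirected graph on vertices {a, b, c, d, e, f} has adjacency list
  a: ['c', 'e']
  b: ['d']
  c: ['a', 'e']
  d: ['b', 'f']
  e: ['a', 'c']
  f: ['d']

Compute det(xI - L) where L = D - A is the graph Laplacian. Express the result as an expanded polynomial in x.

Reading degrees in the order [a, b, c, d, e, f] gives [2, 1, 2, 2, 2, 1]; set D = diag(2, 1, 2, 2, 2, 1) and form L = D - A. L has integer entries, so p(x) = det(xI - L) has integer coefficients. Expanding the determinant yields x^6 - 10x^5 + 36x^4 - 54x^3 + 27x^2. The coefficient of x^5 equals -trace(L) = -10, matching the sum of degrees.

x^6 - 10x^5 + 36x^4 - 54x^3 + 27x^2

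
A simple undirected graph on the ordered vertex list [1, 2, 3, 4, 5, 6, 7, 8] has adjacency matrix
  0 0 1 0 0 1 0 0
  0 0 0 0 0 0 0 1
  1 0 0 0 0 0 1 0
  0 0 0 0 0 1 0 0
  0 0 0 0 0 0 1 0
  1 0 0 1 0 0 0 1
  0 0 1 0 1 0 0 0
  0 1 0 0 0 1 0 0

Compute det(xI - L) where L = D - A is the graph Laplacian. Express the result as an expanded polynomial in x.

x^8 - 14x^7 + 77x^6 - 212x^5 + 308x^4 - 228x^3 + 76x^2 - 8x

Reading degrees in the order [1, 2, 3, 4, 5, 6, 7, 8] gives [2, 1, 2, 1, 1, 3, 2, 2]; set D = diag(2, 1, 2, 1, 1, 3, 2, 2) and form L = D - A. Computing det(xI - L) by cofactor expansion (or equivalently via sum-over-permutations) gives x^8 - 14x^7 + 77x^6 - 212x^5 + 308x^4 - 228x^3 + 76x^2 - 8x. The coefficient of x^7 equals -trace(L) = -14, matching the sum of degrees. The eigenvalues sum to 14, which equals trace(L) = 2|E|. There is one zero in the spectrum, matching the 1 component.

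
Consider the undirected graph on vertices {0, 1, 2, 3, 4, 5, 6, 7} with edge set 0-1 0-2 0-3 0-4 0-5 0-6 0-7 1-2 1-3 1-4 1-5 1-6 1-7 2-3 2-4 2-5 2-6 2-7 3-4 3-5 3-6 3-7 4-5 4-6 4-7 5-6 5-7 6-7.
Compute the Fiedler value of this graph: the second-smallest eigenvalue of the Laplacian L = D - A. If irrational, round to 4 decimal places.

8

With the vertex order [0, 1, 2, 3, 4, 5, 6, 7], the degrees are [7, 7, 7, 7, 7, 7, 7, 7], giving D = diag(7, 7, 7, 7, 7, 7, 7, 7) and L = D - A. Computing the eigenvalues of L and sorting gives [0, 8, 8, 8, 8, 8, 8, 8]. The Fiedler value lambda_2 = 8 is strictly positive, so the graph is connected.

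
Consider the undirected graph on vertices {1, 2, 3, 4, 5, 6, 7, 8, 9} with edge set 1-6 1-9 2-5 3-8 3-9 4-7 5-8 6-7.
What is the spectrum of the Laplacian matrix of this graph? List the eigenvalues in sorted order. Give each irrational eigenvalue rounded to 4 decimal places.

Reading degrees in the order [1, 2, 3, 4, 5, 6, 7, 8, 9] gives [2, 1, 2, 1, 2, 2, 2, 2, 2]; set D = diag(2, 1, 2, 1, 2, 2, 2, 2, 2) and form L = D - A. Since every row of L sums to 0, the all-ones vector is in the kernel and 0 is an eigenvalue. The single zero eigenvalue shows the graph is connected. There is one zero in the spectrum, matching the 1 component. The eigenvalues sum to 16, which equals trace(L) = 2|E|.

[0, 0.1206, 0.4679, 1, 1.6527, 2.3473, 3, 3.5321, 3.8794]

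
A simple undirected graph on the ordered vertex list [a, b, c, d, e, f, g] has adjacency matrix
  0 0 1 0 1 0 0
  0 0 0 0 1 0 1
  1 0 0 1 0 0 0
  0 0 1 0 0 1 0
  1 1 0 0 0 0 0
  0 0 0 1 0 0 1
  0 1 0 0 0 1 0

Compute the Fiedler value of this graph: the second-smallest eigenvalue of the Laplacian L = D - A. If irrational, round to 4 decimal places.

0.7530

With the vertex order [a, b, c, d, e, f, g], the degrees are [2, 2, 2, 2, 2, 2, 2], giving D = diag(2, 2, 2, 2, 2, 2, 2) and L = D - A. The sorted Laplacian eigenvalues are [0, 0.7530, 0.7530, 2.4450, 2.4450, 3.8019, 3.8019]; the algebraic connectivity is the second entry, 0.7530.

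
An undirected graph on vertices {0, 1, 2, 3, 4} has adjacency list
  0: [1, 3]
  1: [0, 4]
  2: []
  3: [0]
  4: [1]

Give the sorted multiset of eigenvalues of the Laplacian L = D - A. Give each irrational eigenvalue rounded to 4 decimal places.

[0, 0, 0.5858, 2, 3.4142]

Each diagonal entry of L is the vertex degree and each off-diagonal entry is -1 where an edge is present, 0 otherwise; in the order [0, 1, 2, 3, 4] the diagonal is [2, 2, 0, 1, 1]. Since every row of L sums to 0, the all-ones vector is in the kernel and 0 is an eigenvalue. The 2 zero eigenvalues correspond to the 2 connected components.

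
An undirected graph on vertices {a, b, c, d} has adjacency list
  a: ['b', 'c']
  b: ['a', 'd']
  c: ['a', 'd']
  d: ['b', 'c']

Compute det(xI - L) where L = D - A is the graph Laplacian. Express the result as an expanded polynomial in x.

x^4 - 8x^3 + 20x^2 - 16x

Reading degrees in the order [a, b, c, d] gives [2, 2, 2, 2]; set D = diag(2, 2, 2, 2) and form L = D - A. Computing det(xI - L) by cofactor expansion (or equivalently via sum-over-permutations) gives x^4 - 8x^3 + 20x^2 - 16x. The coefficient of x^3 equals -trace(L) = -8, matching the sum of degrees. The largest eigenvalue, 4, is at most the vertex count 4. There is one zero in the spectrum, matching the 1 component.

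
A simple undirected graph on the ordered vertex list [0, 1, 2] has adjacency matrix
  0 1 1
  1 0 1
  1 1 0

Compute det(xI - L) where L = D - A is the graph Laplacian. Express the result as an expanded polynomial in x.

x^3 - 6x^2 + 9x

With the vertex order [0, 1, 2], the degrees are [2, 2, 2], giving D = diag(2, 2, 2) and L = D - A. Computing det(xI - L) by cofactor expansion (or equivalently via sum-over-permutations) gives x^3 - 6x^2 + 9x. The coefficient of x^2 equals -trace(L) = -6, matching the sum of degrees. By the matrix-tree theorem the graph has (1/3) * product of the nonzero eigenvalues = 3 spanning trees.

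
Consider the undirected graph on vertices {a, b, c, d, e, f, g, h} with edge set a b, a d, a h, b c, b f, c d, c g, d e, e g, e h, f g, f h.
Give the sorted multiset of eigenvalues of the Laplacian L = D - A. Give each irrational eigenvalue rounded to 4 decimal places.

[0, 2, 2, 2, 4, 4, 4, 6]

With the vertex order [a, b, c, d, e, f, g, h], the degrees are [3, 3, 3, 3, 3, 3, 3, 3], giving D = diag(3, 3, 3, 3, 3, 3, 3, 3) and L = D - A. Diagonalising L (or applying a numerical eigensolver to the 8x8 matrix) gives the spectrum above. By the matrix-tree theorem the graph has (1/8) * product of the nonzero eigenvalues = 384 spanning trees.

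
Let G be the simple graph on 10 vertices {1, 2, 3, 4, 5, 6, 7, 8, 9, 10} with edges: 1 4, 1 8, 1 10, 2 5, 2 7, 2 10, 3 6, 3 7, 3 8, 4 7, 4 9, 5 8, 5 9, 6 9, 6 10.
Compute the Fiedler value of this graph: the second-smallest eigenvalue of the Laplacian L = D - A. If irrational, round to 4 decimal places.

Reading degrees in the order [1, 2, 3, 4, 5, 6, 7, 8, 9, 10] gives [3, 3, 3, 3, 3, 3, 3, 3, 3, 3]; set D = diag(3, 3, 3, 3, 3, 3, 3, 3, 3, 3) and form L = D - A. The sorted Laplacian eigenvalues are [0, 2, 2, 2, 2, 2, 5, 5, 5, 5]; the algebraic connectivity is the second entry, 2. The largest eigenvalue, 5, is at most the vertex count 10.

2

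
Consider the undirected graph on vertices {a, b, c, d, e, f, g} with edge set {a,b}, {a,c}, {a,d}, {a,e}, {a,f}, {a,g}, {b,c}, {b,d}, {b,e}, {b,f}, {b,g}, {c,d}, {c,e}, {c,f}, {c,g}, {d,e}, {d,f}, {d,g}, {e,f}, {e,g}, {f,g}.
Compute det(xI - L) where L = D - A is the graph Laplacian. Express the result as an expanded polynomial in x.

x^7 - 42x^6 + 735x^5 - 6860x^4 + 36015x^3 - 100842x^2 + 117649x

Reading degrees in the order [a, b, c, d, e, f, g] gives [6, 6, 6, 6, 6, 6, 6]; set D = diag(6, 6, 6, 6, 6, 6, 6) and form L = D - A. Computing det(xI - L) by cofactor expansion (or equivalently via sum-over-permutations) gives x^7 - 42x^6 + 735x^5 - 6860x^4 + 36015x^3 - 100842x^2 + 117649x. The constant term is 0 because L is singular (the all-ones vector lies in its kernel). There is one zero in the spectrum, matching the 1 component. By the matrix-tree theorem the graph has (1/7) * product of the nonzero eigenvalues = 16807 spanning trees.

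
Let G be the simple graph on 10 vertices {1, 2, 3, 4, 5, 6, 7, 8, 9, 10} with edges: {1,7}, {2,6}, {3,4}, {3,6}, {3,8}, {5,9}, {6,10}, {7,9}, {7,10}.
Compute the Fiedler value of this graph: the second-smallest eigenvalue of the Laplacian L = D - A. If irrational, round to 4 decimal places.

0.1487

Each diagonal entry of L is the vertex degree and each off-diagonal entry is -1 where an edge is present, 0 otherwise; in the order [1, 2, 3, 4, 5, 6, 7, 8, 9, 10] the diagonal is [1, 1, 3, 1, 1, 3, 3, 1, 2, 2]. Computing the eigenvalues of L and sorting gives [0, 0.1487, 0.5188, 0.6496, 1, 1.4400, 2.3111, 3.0561, 4.1701, 4.7056]. The Fiedler value lambda_2 = 0.1487 is strictly positive, so the graph is connected. The eigenvalues sum to 18, which equals trace(L) = 2|E|.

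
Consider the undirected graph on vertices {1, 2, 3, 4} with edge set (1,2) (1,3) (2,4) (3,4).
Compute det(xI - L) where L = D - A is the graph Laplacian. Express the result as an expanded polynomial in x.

Reading degrees in the order [1, 2, 3, 4] gives [2, 2, 2, 2]; set D = diag(2, 2, 2, 2) and form L = D - A. L has integer entries, so p(x) = det(xI - L) has integer coefficients. Expanding the determinant yields x^4 - 8x^3 + 20x^2 - 16x. The coefficient of x^3 equals -trace(L) = -8, matching the sum of degrees. There is one zero in the spectrum, matching the 1 component.

x^4 - 8x^3 + 20x^2 - 16x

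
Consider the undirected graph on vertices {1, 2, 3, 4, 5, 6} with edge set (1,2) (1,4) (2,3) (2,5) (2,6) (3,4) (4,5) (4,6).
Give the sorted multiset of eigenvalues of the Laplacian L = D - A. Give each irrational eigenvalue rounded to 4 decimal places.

[0, 2, 2, 2, 4, 6]

Reading degrees in the order [1, 2, 3, 4, 5, 6] gives [2, 4, 2, 4, 2, 2]; set D = diag(2, 4, 2, 4, 2, 2) and form L = D - A. Since every row of L sums to 0, the all-ones vector is in the kernel and 0 is an eigenvalue. The single zero eigenvalue shows the graph is connected. By the matrix-tree theorem the graph has (1/6) * product of the nonzero eigenvalues = 32 spanning trees. The eigenvalues sum to 16, which equals trace(L) = 2|E|.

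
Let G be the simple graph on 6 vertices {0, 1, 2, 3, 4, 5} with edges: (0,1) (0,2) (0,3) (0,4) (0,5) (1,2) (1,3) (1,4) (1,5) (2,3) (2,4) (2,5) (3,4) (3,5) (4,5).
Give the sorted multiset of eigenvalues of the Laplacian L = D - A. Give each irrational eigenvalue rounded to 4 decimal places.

[0, 6, 6, 6, 6, 6]

Reading degrees in the order [0, 1, 2, 3, 4, 5] gives [5, 5, 5, 5, 5, 5]; set D = diag(5, 5, 5, 5, 5, 5) and form L = D - A. Diagonalising L (or applying a numerical eigensolver to the 6x6 matrix) gives the spectrum above. The eigenvalues sum to 30, which equals trace(L) = 2|E|.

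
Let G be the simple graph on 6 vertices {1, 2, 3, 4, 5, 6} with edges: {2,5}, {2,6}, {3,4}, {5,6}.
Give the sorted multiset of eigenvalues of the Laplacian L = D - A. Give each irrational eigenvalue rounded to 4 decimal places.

Reading degrees in the order [1, 2, 3, 4, 5, 6] gives [0, 2, 1, 1, 2, 2]; set D = diag(0, 2, 1, 1, 2, 2) and form L = D - A. The multiplicity of 0 as a Laplacian eigenvalue equals the number of connected components. The 3 zero eigenvalues correspond to the 3 connected components. There are 3 zeros in the spectrum, matching the 3 components.

[0, 0, 0, 2, 3, 3]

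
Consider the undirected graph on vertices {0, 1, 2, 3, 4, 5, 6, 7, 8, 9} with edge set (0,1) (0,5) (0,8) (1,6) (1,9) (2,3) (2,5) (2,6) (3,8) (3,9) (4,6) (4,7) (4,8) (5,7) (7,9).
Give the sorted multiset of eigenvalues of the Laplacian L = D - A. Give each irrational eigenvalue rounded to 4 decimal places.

Each diagonal entry of L is the vertex degree and each off-diagonal entry is -1 where an edge is present, 0 otherwise; in the order [0, 1, 2, 3, 4, 5, 6, 7, 8, 9] the diagonal is [3, 3, 3, 3, 3, 3, 3, 3, 3, 3]. The multiplicity of 0 as a Laplacian eigenvalue equals the number of connected components. The single zero eigenvalue shows the graph is connected. There is one zero in the spectrum, matching the 1 component. The largest eigenvalue, 5, is at most the vertex count 10.

[0, 2, 2, 2, 2, 2, 5, 5, 5, 5]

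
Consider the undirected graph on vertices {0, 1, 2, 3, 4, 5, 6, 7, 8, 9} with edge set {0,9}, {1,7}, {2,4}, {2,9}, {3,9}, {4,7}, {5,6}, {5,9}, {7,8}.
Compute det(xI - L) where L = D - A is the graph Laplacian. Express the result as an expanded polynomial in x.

x^10 - 18x^9 + 132x^8 - 514x^7 + 1164x^6 - 1580x^5 + 1276x^4 - 582x^3 + 131x^2 - 10x

Each diagonal entry of L is the vertex degree and each off-diagonal entry is -1 where an edge is present, 0 otherwise; in the order [0, 1, 2, 3, 4, 5, 6, 7, 8, 9] the diagonal is [1, 1, 2, 1, 2, 2, 1, 3, 1, 4]. Computing det(xI - L) by cofactor expansion (or equivalently via sum-over-permutations) gives x^10 - 18x^9 + 132x^8 - 514x^7 + 1164x^6 - 1580x^5 + 1276x^4 - 582x^3 + 131x^2 - 10x. The coefficient of x^9 equals -trace(L) = -18, matching the sum of degrees. The largest eigenvalue, 5.1774, is at most the vertex count 10. There is one zero in the spectrum, matching the 1 component.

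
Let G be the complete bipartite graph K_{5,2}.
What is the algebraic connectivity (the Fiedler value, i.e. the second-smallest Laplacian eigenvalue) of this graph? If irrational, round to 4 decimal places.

The graph has 7 vertices and degree multiset [5, 5, 2, 2, 2, 2, 2]; D is the diagonal matrix of degrees and L = D - A. The smallest Laplacian eigenvalue is always 0. The next one, lambda_2 = 2, measures how hard the graph is to disconnect: larger values mean better connectivity. The eigenvalues sum to 20, which equals trace(L) = 2|E|. The largest eigenvalue, 7, is at most the vertex count 7.

2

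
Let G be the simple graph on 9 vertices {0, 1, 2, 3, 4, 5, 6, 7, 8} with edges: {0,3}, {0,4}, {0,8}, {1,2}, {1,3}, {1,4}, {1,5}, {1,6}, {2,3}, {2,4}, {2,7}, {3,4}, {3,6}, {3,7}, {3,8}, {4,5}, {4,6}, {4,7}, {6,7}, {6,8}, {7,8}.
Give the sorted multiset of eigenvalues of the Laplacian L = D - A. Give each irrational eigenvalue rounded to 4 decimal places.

Reading degrees in the order [0, 1, 2, 3, 4, 5, 6, 7, 8] gives [3, 5, 4, 7, 7, 2, 5, 5, 4]; set D = diag(3, 5, 4, 7, 7, 2, 5, 5, 4) and form L = D - A. Diagonalising L (or applying a numerical eigensolver to the 9x9 matrix) gives the spectrum above. The single zero eigenvalue shows the graph is connected. The eigenvalues sum to 42, which equals trace(L) = 2|E|.

[0, 1.7169, 2.8481, 3.8237, 4.9045, 5.6328, 6.8626, 7.9673, 8.2440]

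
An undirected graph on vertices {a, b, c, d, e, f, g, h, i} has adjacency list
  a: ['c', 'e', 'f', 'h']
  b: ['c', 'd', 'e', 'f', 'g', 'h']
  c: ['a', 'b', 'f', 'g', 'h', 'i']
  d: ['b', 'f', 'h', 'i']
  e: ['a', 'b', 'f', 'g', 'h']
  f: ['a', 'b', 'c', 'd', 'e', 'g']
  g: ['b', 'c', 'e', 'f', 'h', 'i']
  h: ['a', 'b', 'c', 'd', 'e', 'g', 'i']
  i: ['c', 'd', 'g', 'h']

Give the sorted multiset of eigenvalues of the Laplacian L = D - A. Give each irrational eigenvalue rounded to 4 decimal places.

[0, 3.1010, 4.2198, 4.6090, 5.6739, 6.5886, 7.3766, 7.8116, 8.6195]

Each diagonal entry of L is the vertex degree and each off-diagonal entry is -1 where an edge is present, 0 otherwise; in the order [a, b, c, d, e, f, g, h, i] the diagonal is [4, 6, 6, 4, 5, 6, 6, 7, 4]. The multiplicity of 0 as a Laplacian eigenvalue equals the number of connected components. The single zero eigenvalue shows the graph is connected. The largest eigenvalue, 8.6195, is at most the vertex count 9.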